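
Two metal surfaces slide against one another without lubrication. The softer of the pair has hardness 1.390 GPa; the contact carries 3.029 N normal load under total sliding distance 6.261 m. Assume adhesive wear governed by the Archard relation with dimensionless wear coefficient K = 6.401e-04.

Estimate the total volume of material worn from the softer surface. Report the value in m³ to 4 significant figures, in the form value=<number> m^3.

The algebra holds full float precision; displayed values are rounded; one last rounding, at four significant figures.
Hardness H = 1.390 GPa = 1.390e+09 Pa.
SI base units throughout: W = 3.029 N, H = 1.390e+09 Pa, K = 6.401e-04.
Apply Archard: V = K·W·L/H = 6.401e-04 · 3.029 · 6.261 / 1.390e+09 = 8.733e-12 m³.

value=8.733e-12 m^3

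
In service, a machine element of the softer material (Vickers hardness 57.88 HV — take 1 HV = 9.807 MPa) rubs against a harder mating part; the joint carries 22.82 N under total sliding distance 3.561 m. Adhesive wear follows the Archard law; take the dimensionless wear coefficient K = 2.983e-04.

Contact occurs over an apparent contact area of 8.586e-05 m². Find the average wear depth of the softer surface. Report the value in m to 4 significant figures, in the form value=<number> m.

Displayed values are rounded, and all working math carries full float precision; rounded just once, at four significant digits.
Hardness H = 57.88 HV × 9.807 MPa/HV = 567.6 MPa = 5.676e+08 Pa.
Working in SI base units: W = 22.82 N, H = 5.676e+08 Pa, K = 2.983e-04.
By Archard's law, V = K·W·L/H = 2.983e-04 · 22.82 · 3.561 / 5.676e+08 = 4.270e-11 m³.
Mean wear depth h = V/A = 4.270e-11 / 8.586e-05 = 4.974e-07 m.

value=4.974e-07 m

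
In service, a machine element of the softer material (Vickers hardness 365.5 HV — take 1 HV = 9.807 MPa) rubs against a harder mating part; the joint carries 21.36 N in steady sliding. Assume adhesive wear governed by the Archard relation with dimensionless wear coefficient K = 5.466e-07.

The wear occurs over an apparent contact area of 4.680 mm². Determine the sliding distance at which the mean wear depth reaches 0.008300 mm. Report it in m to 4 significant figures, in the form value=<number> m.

value=1.193e+04 m

Shown intermediates are rounded, and each operation runs at full float precision. Rounded once at the end: 4 significant digits.
Convert: Hardness H = 365.5 HV × 9.807 MPa/HV = 3584 MPa = 3.584e+09 Pa.
Convert: Contact area A = 4.680 mm² = 4.680e-06 m².
Convert: Depth limit h_lim = 0.008300 mm = 8.300e-06 m.
In SI base units, W = 21.36 N, H = 3.584e+09 Pa, K = 5.466e-07.
Wearable volume V_lim = h_lim·A = 8.300e-06 · 4.680e-06 = 3.884e-11 m³.
So the life L = V_lim·H/(K·W) = 3.884e-11 · 3.584e+09 / (5.466e-07 · 21.36) = 1.193e+04 m.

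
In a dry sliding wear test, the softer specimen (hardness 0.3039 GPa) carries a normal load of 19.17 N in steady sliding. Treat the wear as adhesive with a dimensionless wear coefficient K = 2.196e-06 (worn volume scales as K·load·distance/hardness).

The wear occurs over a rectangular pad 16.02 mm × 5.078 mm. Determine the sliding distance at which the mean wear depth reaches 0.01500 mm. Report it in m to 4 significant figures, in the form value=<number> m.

value=8809 m

Intermediates are shown rounded. All working math runs at full float precision — a lone final rounding, at four significant digits.
Hardness H = 0.3039 GPa = 3.039e+08 Pa.
Pad sides 16.02 mm × 5.078 mm = 0.01602 m × 0.005078 m. Contact area A = 0.01602 m × 0.005078 m = 8.135e-05 m².
Depth limit h_lim = 0.01500 mm = 1.500e-05 m.
Collected in SI base units: W = 19.17 N, H = 3.039e+08 Pa, K = 2.196e-06.
Wearable volume V_lim = h_lim·A = 1.500e-05 · 8.135e-05 = 1.220e-09 m³.
Thus life L = V_lim·H/(K·W) = 1.220e-09 · 3.039e+08 / (2.196e-06 · 19.17) = 8809 m.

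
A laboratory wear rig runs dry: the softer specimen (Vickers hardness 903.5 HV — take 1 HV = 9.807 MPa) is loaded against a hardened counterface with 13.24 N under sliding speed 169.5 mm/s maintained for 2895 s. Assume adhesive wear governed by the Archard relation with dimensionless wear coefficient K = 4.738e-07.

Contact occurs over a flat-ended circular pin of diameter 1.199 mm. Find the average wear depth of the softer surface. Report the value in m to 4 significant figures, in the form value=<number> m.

Intermediates appear rounded — every step carries exact precision — a single final rounding, at 4 significant figures.
Convert: Sliding speed v = 169.5 mm/s = 0.1695 m/s. Sliding distance L = v·t = 0.1695 m/s × 2895 s = 490.7 m.
Convert: Hardness H = 903.5 HV × 9.807 MPa/HV = 8861 MPa = 8.861e+09 Pa.
Convert: Pin diameter d = 1.199 mm = 0.001199 m. Contact area A = π·d²/4 = π·(0.001199 m)²/4 = 1.129e-06 m².
Working in SI base units: W = 13.24 N, H = 8.861e+09 Pa, K = 4.738e-07.
Apply Archard: V = K·W·L/H = 4.738e-07 · 13.24 · 490.7 / 8.861e+09 = 3.474e-13 m³.
Mean depth h = V/A = 3.474e-13 / 1.129e-06 = 3.077e-07 m.

value=3.077e-07 m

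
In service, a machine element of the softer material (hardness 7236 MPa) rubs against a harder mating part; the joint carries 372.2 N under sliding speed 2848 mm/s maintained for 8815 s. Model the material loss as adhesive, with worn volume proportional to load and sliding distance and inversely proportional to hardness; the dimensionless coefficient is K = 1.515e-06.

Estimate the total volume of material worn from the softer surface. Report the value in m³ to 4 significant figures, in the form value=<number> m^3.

value=1.956e-09 m^3

The algebra keeps full float precision; the intermediates are printed rounded; rounded just once: 4 significant digits.
Convert: Sliding speed v = 2848 mm/s = 2.848 m/s. Sliding distance L = v·t = 2.848 m/s × 8815 s = 2.511e+04 m.
Convert: Hardness H = 7236 MPa = 7.236e+09 Pa.
Working in SI base units: W = 372.2 N, H = 7.236e+09 Pa, K = 1.515e-06.
The Archard volume V = K·W·L/H = 1.515e-06 · 372.2 · 2.511e+04 / 7.236e+09 = 1.956e-09 m³.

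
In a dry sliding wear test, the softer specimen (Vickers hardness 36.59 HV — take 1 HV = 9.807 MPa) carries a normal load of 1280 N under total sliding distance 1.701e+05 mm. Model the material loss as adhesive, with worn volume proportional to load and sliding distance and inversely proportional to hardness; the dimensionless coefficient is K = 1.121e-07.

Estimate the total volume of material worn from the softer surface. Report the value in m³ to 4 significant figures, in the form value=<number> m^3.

value=6.802e-11 m^3

Intermediates are displayed rounded; the algebra carries full precision, and a single final rounding to four significant figures.
The distance L = 1.701e+05 mm = 170.1 m.
Hardness H = 36.59 HV × 9.807 MPa/HV = 358.8 MPa = 3.588e+08 Pa.
Restated in SI base units: W = 1280 N, H = 3.588e+08 Pa, K = 1.121e-07.
Archard relation: V = K·W·L/H = 1.121e-07 · 1280 · 170.1 / 3.588e+08 = 6.802e-11 m³.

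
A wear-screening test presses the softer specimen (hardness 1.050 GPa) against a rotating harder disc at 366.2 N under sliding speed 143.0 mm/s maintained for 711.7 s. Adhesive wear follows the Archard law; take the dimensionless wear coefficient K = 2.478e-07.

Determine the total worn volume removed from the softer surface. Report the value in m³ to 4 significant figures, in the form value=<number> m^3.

Quoted intermediates are rounded, and all arithmetic carries full precision, and rounded once at the end: four significant digits.
Sliding speed v = 143.0 mm/s = 0.1430 m/s. Distance covered L = v·t = 0.1430 m/s × 711.7 s = 101.8 m.
Hardness H = 1.050 GPa = 1.050e+09 Pa.
Working in SI base units: W = 366.2 N, H = 1.050e+09 Pa, K = 2.478e-07.
By Archard's law, V = K·W·L/H = 2.478e-07 · 366.2 · 101.8 / 1.050e+09 = 8.796e-12 m³.

value=8.796e-12 m^3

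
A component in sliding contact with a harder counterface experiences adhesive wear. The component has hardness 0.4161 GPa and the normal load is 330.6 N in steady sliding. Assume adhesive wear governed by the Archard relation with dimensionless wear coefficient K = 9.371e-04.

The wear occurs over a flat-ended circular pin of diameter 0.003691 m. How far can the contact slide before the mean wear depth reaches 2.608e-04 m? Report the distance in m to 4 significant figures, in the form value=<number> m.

value=3.748 m

Intermediate values are shown rounded; each operation maintains full precision — rounded just once: four significant digits.
Convert: Hardness H = 0.4161 GPa = 4.161e+08 Pa.
Convert: Contact area A = π·d²/4 = π·(0.003691 m)²/4 = 1.070e-05 m².
SI base units throughout: W = 330.6 N, H = 4.161e+08 Pa, K = 9.371e-04.
Volume at the limit: V_lim = h_lim·A = 2.608e-04 · 1.070e-05 = 2.791e-09 m³.
Life L = V_lim·H/(K·W) = 2.791e-09 · 4.161e+08 / (9.371e-04 · 330.6) = 3.748 m.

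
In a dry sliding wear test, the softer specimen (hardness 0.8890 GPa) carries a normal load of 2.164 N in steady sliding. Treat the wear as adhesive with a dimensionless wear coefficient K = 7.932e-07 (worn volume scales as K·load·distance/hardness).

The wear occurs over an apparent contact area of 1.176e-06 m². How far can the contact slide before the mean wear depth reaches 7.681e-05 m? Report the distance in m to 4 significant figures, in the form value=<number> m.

value=4.678e+04 m

The intermediates are printed rounded — the algebra keeps exact precision — a single final rounding: 4 significant digits.
Convert: Hardness H = 0.8890 GPa = 8.890e+08 Pa.
SI base units throughout: W = 2.164 N, H = 8.890e+08 Pa, K = 7.932e-07.
Permissible volume V_lim = h_lim·A = 7.681e-05 · 1.176e-06 = 9.033e-11 m³.
Sliding life L = V_lim·H/(K·W) = 9.033e-11 · 8.890e+08 / (7.932e-07 · 2.164) = 4.678e+04 m.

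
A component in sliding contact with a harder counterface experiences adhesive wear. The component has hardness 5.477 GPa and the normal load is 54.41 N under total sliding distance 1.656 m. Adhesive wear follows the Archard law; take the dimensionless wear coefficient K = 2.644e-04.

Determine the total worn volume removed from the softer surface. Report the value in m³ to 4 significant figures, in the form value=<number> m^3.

Shown intermediates are rounded — all working math holds full float precision, and one final rounding to 4 significant digits.
Hardness H = 5.477 GPa = 5.477e+09 Pa.
Expressed in SI base units: W = 54.41 N, H = 5.477e+09 Pa, K = 2.644e-04.
Archard volume V = K·W·L/H = 2.644e-04 · 54.41 · 1.656 / 5.477e+09 = 4.350e-12 m³.

value=4.350e-12 m^3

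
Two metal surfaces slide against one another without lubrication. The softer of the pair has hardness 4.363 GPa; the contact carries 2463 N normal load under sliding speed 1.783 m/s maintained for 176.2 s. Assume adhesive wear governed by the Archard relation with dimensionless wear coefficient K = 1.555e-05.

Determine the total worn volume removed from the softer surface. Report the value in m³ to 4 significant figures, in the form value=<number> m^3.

Intermediates appear rounded, and the computation holds full float precision, and a single final rounding: 4 significant digits.
Path length L = v·t = 1.783 m/s × 176.2 s = 314.2 m.
Hardness H = 4.363 GPa = 4.363e+09 Pa.
SI base units throughout: W = 2463 N, H = 4.363e+09 Pa, K = 1.555e-05.
Apply Archard: V = K·W·L/H = 1.555e-05 · 2463 · 314.2 / 4.363e+09 = 2.758e-09 m³.

value=2.758e-09 m^3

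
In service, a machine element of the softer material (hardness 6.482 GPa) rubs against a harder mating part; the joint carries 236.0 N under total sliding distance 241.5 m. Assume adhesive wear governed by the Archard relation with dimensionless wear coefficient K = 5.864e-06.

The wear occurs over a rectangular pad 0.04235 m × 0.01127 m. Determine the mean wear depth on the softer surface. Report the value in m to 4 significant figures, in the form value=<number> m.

All arithmetic maintains full precision; quoted intermediates are rounded; rounded just once to 4 significant figures.
Convert: Hardness H = 6.482 GPa = 6.482e+09 Pa.
Convert: Contact area A = 0.04235 m × 0.01127 m = 4.773e-04 m².
Expressed in SI base units: W = 236.0 N, H = 6.482e+09 Pa, K = 5.864e-06.
Archard relation: V = K·W·L/H = 5.864e-06 · 236.0 · 241.5 / 6.482e+09 = 5.156e-11 m³.
Depth h = V/A = 5.156e-11 / 4.773e-04 = 1.080e-07 m.

value=1.080e-07 m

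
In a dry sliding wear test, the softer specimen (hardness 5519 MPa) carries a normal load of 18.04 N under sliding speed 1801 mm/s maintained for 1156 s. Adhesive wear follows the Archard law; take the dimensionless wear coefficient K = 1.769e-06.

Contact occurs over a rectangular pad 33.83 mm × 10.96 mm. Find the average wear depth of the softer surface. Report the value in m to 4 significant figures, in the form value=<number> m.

value=3.247e-08 m

Every step keeps full precision, and intermediate values are shown rounded, and a lone final rounding: 4 significant figures.
Convert: Sliding speed v = 1801 mm/s = 1.801 m/s. Sliding distance L = v·t = 1.801 m/s × 1156 s = 2082 m.
Convert: Hardness H = 5519 MPa = 5.519e+09 Pa.
Convert: Pad sides 33.83 mm × 10.96 mm = 0.03383 m × 0.01096 m. Contact area A = 0.03383 m × 0.01096 m = 3.708e-04 m².
SI base units throughout: W = 18.04 N, H = 5.519e+09 Pa, K = 1.769e-06.
Apply Archard: V = K·W·L/H = 1.769e-06 · 18.04 · 2082 / 5.519e+09 = 1.204e-11 m³.
Mean depth h = V/A = 1.204e-11 / 3.708e-04 = 3.247e-08 m.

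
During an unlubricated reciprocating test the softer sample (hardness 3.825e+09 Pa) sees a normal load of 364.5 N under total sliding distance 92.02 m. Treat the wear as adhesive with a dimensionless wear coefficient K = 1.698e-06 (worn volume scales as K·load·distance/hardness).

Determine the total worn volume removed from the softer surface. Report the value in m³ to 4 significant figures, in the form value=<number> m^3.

The computation carries exact precision. The intermediates are displayed rounded; a lone final rounding, at 4 significant digits.
As SI base values: W = 364.5 N, H = 3.825e+09 Pa, K = 1.698e-06.
By Archard's law, V = K·W·L/H = 1.698e-06 · 364.5 · 92.02 / 3.825e+09 = 1.489e-11 m³.

value=1.489e-11 m^3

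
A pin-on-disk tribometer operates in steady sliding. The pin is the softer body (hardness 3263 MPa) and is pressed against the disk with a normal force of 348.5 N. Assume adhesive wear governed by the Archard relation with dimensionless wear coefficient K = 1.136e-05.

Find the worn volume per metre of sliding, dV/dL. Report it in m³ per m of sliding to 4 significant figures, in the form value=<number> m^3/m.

Printed values are rounded — each operation carries exact precision; a single final rounding to four significant digits.
Hardness H = 3263 MPa = 3.263e+09 Pa.
In SI base units, W = 348.5 N, H = 3.263e+09 Pa, K = 1.136e-05.
Rate of wear dV/dL = K·W/H: 1.136e-05 · 348.5 / 3.263e+09 = 1.213e-12 m³/m.

value=1.213e-12 m^3/m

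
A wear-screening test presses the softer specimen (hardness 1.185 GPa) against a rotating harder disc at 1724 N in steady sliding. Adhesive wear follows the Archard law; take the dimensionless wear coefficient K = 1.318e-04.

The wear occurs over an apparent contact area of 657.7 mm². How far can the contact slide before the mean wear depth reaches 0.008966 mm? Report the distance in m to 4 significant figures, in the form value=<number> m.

Intermediates appear rounded — the computation carries full float precision; one final rounding: four significant digits.
Convert: Hardness H = 1.185 GPa = 1.185e+09 Pa.
Convert: Contact area A = 657.7 mm² = 6.577e-04 m².
Convert: Depth limit h_lim = 0.008966 mm = 8.966e-06 m.
Restated in SI base units: W = 1724 N, H = 1.185e+09 Pa, K = 1.318e-04.
At the depth limit, V_lim = h_lim·A = 8.966e-06 · 6.577e-04 = 5.897e-09 m³.
Inverting, life L = V_lim·H/(K·W) = 5.897e-09 · 1.185e+09 / (1.318e-04 · 1724) = 30.75 m.

value=30.75 m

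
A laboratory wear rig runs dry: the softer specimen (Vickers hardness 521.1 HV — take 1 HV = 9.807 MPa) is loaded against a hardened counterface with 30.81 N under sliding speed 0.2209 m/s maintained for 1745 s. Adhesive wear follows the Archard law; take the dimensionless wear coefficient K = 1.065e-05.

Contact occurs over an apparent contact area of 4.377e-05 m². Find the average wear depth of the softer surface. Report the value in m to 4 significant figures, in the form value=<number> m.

Printed values are rounded — all working math maintains full precision, and a lone final rounding, at four significant digits.
The distance L = v·t = 0.2209 m/s × 1745 s = 385.5 m.
Hardness H = 521.1 HV × 9.807 MPa/HV = 5110 MPa = 5.110e+09 Pa.
SI base units throughout: W = 30.81 N, H = 5.110e+09 Pa, K = 1.065e-05.
Wear volume V = K·W·L/H = 1.065e-05 · 30.81 · 385.5 / 5.110e+09 = 2.475e-11 m³.
Mean wear depth h = V/A = 2.475e-11 / 4.377e-05 = 5.655e-07 m.

value=5.655e-07 m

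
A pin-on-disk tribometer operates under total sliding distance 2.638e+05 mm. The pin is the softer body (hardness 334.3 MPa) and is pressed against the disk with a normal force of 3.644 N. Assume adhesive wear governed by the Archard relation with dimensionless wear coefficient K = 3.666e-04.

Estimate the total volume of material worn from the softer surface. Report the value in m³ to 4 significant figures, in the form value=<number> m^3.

The algebra runs at full float precision. The intermediates are printed rounded — rounded just once, at 4 significant figures.
Sliding distance L = 2.638e+05 mm = 263.8 m.
Hardness H = 334.3 MPa = 3.343e+08 Pa.
SI base units throughout: W = 3.644 N, H = 3.343e+08 Pa, K = 3.666e-04.
Volume removed: V = K·W·L/H = 3.666e-04 · 3.644 · 263.8 / 3.343e+08 = 1.054e-09 m³.

value=1.054e-09 m^3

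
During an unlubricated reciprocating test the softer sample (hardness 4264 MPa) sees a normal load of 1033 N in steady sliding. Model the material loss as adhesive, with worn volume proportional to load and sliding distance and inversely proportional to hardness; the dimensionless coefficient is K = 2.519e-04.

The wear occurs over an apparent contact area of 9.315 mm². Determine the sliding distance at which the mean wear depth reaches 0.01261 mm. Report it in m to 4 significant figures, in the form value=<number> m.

value=1.925 m

Each operation holds full float precision — quoted intermediates are rounded; rounded just once, at 4 significant figures.
Hardness H = 4264 MPa = 4.264e+09 Pa.
Contact area A = 9.315 mm² = 9.315e-06 m².
Depth limit h_lim = 0.01261 mm = 1.261e-05 m.
SI base units throughout: W = 1033 N, H = 4.264e+09 Pa, K = 2.519e-04.
Volume at the limit: V_lim = h_lim·A = 1.261e-05 · 9.315e-06 = 1.175e-10 m³.
Sliding life L = V_lim·H/(K·W) = 1.175e-10 · 4.264e+09 / (2.519e-04 · 1033) = 1.925 m.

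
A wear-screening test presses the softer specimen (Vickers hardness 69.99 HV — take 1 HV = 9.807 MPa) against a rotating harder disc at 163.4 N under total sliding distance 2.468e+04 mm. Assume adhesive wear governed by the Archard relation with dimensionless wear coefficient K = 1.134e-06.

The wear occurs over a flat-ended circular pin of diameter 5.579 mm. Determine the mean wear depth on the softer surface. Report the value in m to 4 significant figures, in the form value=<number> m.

value=2.725e-07 m

Intermediate values are printed rounded — every step holds full precision — rounded once at the end to four significant figures.
Path length L = 2.468e+04 mm = 24.68 m.
Hardness H = 69.99 HV × 9.807 MPa/HV = 686.4 MPa = 6.864e+08 Pa.
Pin diameter d = 5.579 mm = 0.005579 m. Contact area A = π·d²/4 = π·(0.005579 m)²/4 = 2.445e-05 m².
Collected in SI base units: W = 163.4 N, H = 6.864e+08 Pa, K = 1.134e-06.
Volume removed: V = K·W·L/H = 1.134e-06 · 163.4 · 24.68 / 6.864e+08 = 6.663e-12 m³.
Mean wear depth h = V/A = 6.663e-12 / 2.445e-05 = 2.725e-07 m.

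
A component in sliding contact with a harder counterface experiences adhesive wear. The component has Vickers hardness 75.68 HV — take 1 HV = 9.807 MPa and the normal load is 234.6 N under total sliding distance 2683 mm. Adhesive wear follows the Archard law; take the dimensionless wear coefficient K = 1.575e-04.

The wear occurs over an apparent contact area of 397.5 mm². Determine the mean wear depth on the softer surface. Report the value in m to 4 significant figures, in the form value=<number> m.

value=3.360e-07 m

The intermediates appear rounded, and the algebra holds full precision. Rounded just once, at 4 significant figures.
Convert: Distance L = 2683 mm = 2.683 m.
Convert: Hardness H = 75.68 HV × 9.807 MPa/HV = 742.2 MPa = 7.422e+08 Pa.
Convert: Contact area A = 397.5 mm² = 3.975e-04 m².
In SI base units, W = 234.6 N, H = 7.422e+08 Pa, K = 1.575e-04.
By Archard's law, V = K·W·L/H = 1.575e-04 · 234.6 · 2.683 / 7.422e+08 = 1.336e-10 m³.
Average depth h = V/A = 1.336e-10 / 3.975e-04 = 3.360e-07 m.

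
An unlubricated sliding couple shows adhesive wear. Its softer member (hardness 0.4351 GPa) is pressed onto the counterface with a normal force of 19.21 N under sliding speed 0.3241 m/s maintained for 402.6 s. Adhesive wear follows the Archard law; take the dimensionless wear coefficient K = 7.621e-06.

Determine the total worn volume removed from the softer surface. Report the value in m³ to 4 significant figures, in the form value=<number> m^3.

value=4.390e-11 m^3

All working math holds exact precision; the intermediates are printed rounded. Rounded once at the end to 4 significant figures.
Distance covered L = v·t = 0.3241 m/s × 402.6 s = 130.5 m.
Hardness H = 0.4351 GPa = 4.351e+08 Pa.
Expressed in SI base units: W = 19.21 N, H = 4.351e+08 Pa, K = 7.621e-06.
Volume removed: V = K·W·L/H = 7.621e-06 · 19.21 · 130.5 / 4.351e+08 = 4.390e-11 m³.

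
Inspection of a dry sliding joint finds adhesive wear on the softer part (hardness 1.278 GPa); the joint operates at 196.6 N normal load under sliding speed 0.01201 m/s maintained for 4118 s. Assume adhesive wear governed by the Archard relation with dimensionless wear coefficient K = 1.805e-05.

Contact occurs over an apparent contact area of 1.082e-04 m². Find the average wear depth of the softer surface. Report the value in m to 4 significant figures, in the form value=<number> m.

Intermediate values are printed rounded, and the computation runs at exact precision; one final rounding to four significant figures.
Convert: Distance L = v·t = 0.01201 m/s × 4118 s = 49.46 m.
Convert: Hardness H = 1.278 GPa = 1.278e+09 Pa.
In SI base units: W = 196.6 N, H = 1.278e+09 Pa, K = 1.805e-05.
Worn volume V = K·W·L/H = 1.805e-05 · 196.6 · 49.46 / 1.278e+09 = 1.373e-10 m³.
Mean wear depth h = V/A = 1.373e-10 / 1.082e-04 = 1.269e-06 m.

value=1.269e-06 m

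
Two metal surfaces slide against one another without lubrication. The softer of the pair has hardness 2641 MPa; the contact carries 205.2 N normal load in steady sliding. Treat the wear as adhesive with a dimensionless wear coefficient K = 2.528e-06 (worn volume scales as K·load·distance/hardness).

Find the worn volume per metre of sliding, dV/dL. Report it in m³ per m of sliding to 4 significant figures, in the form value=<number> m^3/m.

value=1.964e-13 m^3/m

Intermediate values are shown rounded, and the algebra holds full float precision, and rounded just once to four significant figures.
Convert: Hardness H = 2641 MPa = 2.641e+09 Pa.
SI base units throughout: W = 205.2 N, H = 2.641e+09 Pa, K = 2.528e-06.
Wear rate dV/dL = K·W/H (no L dependence): 2.528e-06 · 205.2 / 2.641e+09 = 1.964e-13 m³/m.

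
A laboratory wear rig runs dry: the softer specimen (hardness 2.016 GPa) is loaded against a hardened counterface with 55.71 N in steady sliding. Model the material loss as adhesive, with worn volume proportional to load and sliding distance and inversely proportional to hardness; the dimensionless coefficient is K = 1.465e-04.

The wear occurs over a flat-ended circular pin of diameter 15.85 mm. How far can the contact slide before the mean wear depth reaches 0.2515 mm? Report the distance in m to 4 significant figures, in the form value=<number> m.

value=1.226e+04 m

The computation maintains full float precision. Quoted intermediates are rounded. Rounded just once to 4 significant figures.
Convert: Hardness H = 2.016 GPa = 2.016e+09 Pa.
Convert: Pin diameter d = 15.85 mm = 0.01585 m. Contact area A = π·d²/4 = π·(0.01585 m)²/4 = 1.973e-04 m².
Convert: Depth limit h_lim = 0.2515 mm = 2.515e-04 m.
In SI base units, W = 55.71 N, H = 2.016e+09 Pa, K = 1.465e-04.
Volume at the limit: V_lim = h_lim·A = 2.515e-04 · 1.973e-04 = 4.962e-08 m³.
So the life L = V_lim·H/(K·W) = 4.962e-08 · 2.016e+09 / (1.465e-04 · 55.71) = 1.226e+04 m.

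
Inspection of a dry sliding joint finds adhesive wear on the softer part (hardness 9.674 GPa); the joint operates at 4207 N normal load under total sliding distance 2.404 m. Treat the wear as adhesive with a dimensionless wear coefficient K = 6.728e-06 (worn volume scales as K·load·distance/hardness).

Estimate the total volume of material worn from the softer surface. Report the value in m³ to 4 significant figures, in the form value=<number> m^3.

value=7.034e-12 m^3

Displayed values are rounded; all working math keeps full precision, and rounded just once, at 4 significant digits.
Convert: Hardness H = 9.674 GPa = 9.674e+09 Pa.
Expressed in SI base units: W = 4207 N, H = 9.674e+09 Pa, K = 6.728e-06.
Apply Archard: V = K·W·L/H = 6.728e-06 · 4207 · 2.404 / 9.674e+09 = 7.034e-12 m³.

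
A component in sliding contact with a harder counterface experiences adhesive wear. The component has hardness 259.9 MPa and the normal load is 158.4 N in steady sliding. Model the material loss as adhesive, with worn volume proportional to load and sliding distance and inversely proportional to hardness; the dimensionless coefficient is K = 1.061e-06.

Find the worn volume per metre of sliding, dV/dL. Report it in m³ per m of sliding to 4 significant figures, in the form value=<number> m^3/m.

value=6.466e-13 m^3/m

Intermediate values are shown rounded. All working math keeps full float precision. Rounded once at the end to four significant figures.
Hardness H = 259.9 MPa = 2.599e+08 Pa.
Expressed in SI base units: W = 158.4 N, H = 2.599e+08 Pa, K = 1.061e-06.
Volumetric rate dV/dL = K·W/H (independent of L): 1.061e-06 · 158.4 / 2.599e+08 = 6.466e-13 m³/m.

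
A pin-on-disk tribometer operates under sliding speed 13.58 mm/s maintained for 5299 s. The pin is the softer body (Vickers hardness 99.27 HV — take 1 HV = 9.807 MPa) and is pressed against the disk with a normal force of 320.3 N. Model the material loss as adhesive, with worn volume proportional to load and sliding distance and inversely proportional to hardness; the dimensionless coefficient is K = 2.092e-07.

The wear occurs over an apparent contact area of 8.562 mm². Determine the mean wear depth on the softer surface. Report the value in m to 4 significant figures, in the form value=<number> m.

The intermediates are shown rounded, and the algebra carries full float precision, and one last rounding: 4 significant figures.
Convert: Sliding speed v = 13.58 mm/s = 0.01358 m/s. The distance L = v·t = 0.01358 m/s × 5299 s = 71.96 m.
Convert: Hardness H = 99.27 HV × 9.807 MPa/HV = 973.5 MPa = 9.735e+08 Pa.
Convert: Contact area A = 8.562 mm² = 8.562e-06 m².
In SI base units: W = 320.3 N, H = 9.735e+08 Pa, K = 2.092e-07.
Wear volume V = K·W·L/H = 2.092e-07 · 320.3 · 71.96 / 9.735e+08 = 4.953e-12 m³.
Depth of wear h = V/A = 4.953e-12 / 8.562e-06 = 5.785e-07 m.

value=5.785e-07 m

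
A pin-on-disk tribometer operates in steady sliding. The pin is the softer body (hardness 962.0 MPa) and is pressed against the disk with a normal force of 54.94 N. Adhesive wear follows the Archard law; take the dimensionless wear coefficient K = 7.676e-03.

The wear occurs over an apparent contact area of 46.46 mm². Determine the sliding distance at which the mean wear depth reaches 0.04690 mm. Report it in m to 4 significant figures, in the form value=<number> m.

value=4.971 m

The computation holds full precision; quoted intermediates are rounded; one final rounding, at 4 significant figures.
Convert: Hardness H = 962.0 MPa = 9.620e+08 Pa.
Convert: Contact area A = 46.46 mm² = 4.646e-05 m².
Convert: Depth limit h_lim = 0.04690 mm = 4.690e-05 m.
Expressed in SI base units: W = 54.94 N, H = 9.620e+08 Pa, K = 7.676e-03.
At the depth limit, V_lim = h_lim·A = 4.690e-05 · 4.646e-05 = 2.179e-09 m³.
Life L = V_lim·H/(K·W) = 2.179e-09 · 9.620e+08 / (7.676e-03 · 54.94) = 4.971 m.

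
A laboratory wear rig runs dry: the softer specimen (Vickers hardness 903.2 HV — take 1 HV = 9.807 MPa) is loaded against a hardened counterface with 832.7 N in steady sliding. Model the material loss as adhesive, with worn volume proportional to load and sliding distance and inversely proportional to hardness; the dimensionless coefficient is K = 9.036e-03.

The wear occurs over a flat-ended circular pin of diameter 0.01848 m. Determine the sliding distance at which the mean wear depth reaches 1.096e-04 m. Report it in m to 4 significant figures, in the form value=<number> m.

Intermediates are displayed rounded; each operation carries full precision, and one final rounding: 4 significant figures.
Convert: Hardness H = 903.2 HV × 9.807 MPa/HV = 8858 MPa = 8.858e+09 Pa.
Convert: Contact area A = π·d²/4 = π·(0.01848 m)²/4 = 2.682e-04 m².
As SI base values: W = 832.7 N, H = 8.858e+09 Pa, K = 9.036e-03.
Limit volume V_lim = h_lim·A = 1.096e-04 · 2.682e-04 = 2.940e-08 m³.
Thus life L = V_lim·H/(K·W) = 2.940e-08 · 8.858e+09 / (9.036e-03 · 832.7) = 34.61 m.

value=34.61 m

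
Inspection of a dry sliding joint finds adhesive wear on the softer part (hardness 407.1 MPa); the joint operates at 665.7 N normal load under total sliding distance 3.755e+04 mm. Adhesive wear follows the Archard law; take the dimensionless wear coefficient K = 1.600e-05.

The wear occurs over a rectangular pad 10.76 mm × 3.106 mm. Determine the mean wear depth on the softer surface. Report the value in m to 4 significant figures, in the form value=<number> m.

value=2.940e-05 m

All arithmetic maintains full precision, and intermediates are shown rounded; a lone final rounding, at 4 significant digits.
Convert: Distance L = 3.755e+04 mm = 37.55 m.
Convert: Hardness H = 407.1 MPa = 4.071e+08 Pa.
Convert: Pad sides 10.76 mm × 3.106 mm = 0.01076 m × 0.003106 m. Contact area A = 0.01076 m × 0.003106 m = 3.342e-05 m².
Restated in SI base units: W = 665.7 N, H = 4.071e+08 Pa, K = 1.600e-05.
Apply Archard: V = K·W·L/H = 1.600e-05 · 665.7 · 37.55 / 4.071e+08 = 9.824e-10 m³.
Depth h = V/A = 9.824e-10 / 3.342e-05 = 2.940e-05 m.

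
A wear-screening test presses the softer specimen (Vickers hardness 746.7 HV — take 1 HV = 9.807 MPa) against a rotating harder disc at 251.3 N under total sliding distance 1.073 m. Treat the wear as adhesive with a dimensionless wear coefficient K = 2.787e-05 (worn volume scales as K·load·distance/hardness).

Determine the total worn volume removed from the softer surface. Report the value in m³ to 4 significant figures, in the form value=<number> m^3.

value=1.026e-12 m^3

Every step holds exact precision; quoted intermediates are rounded — rounded once at the end, at 4 significant figures.
Convert: Hardness H = 746.7 HV × 9.807 MPa/HV = 7323 MPa = 7.323e+09 Pa.
SI base units throughout: W = 251.3 N, H = 7.323e+09 Pa, K = 2.787e-05.
Wear volume V = K·W·L/H = 2.787e-05 · 251.3 · 1.073 / 7.323e+09 = 1.026e-12 m³.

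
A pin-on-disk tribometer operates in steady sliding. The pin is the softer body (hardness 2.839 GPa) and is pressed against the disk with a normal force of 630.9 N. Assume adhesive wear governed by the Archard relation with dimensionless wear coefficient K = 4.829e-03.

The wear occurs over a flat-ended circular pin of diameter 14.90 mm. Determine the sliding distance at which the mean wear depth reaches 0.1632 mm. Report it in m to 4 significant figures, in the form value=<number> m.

Printed values are rounded, and all working math maintains full precision — one final rounding: four significant figures.
Hardness H = 2.839 GPa = 2.839e+09 Pa.
Pin diameter d = 14.90 mm = 0.01490 m. Contact area A = π·d²/4 = π·(0.01490 m)²/4 = 1.744e-04 m².
Depth limit h_lim = 0.1632 mm = 1.632e-04 m.
In SI base units, W = 630.9 N, H = 2.839e+09 Pa, K = 4.829e-03.
Wearable volume V_lim = h_lim·A = 1.632e-04 · 1.744e-04 = 2.846e-08 m³.
Thus life L = V_lim·H/(K·W) = 2.846e-08 · 2.839e+09 / (4.829e-03 · 630.9) = 26.52 m.

value=26.52 m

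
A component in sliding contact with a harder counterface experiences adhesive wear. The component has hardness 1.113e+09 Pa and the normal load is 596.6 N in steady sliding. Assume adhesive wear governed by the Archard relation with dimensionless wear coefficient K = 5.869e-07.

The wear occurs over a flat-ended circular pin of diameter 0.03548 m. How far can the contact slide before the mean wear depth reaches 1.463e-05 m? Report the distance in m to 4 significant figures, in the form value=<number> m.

value=4.598e+04 m

Printed values are rounded, and every step maintains full precision, and one final rounding: four significant digits.
Convert: Contact area A = π·d²/4 = π·(0.03548 m)²/4 = 9.887e-04 m².
In SI base units: W = 596.6 N, H = 1.113e+09 Pa, K = 5.869e-07.
Wearable volume V_lim = h_lim·A = 1.463e-05 · 9.887e-04 = 1.446e-08 m³.
Thus life L = V_lim·H/(K·W) = 1.446e-08 · 1.113e+09 / (5.869e-07 · 596.6) = 4.598e+04 m.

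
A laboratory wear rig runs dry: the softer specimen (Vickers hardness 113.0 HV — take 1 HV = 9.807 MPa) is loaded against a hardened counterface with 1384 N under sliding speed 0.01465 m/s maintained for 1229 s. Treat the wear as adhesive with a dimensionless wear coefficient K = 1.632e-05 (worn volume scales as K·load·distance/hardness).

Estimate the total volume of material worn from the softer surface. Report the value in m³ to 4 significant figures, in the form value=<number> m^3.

The intermediates appear rounded; all arithmetic carries exact precision; rounded just once to four significant figures.
The distance L = v·t = 0.01465 m/s × 1229 s = 18.00 m.
Hardness H = 113.0 HV × 9.807 MPa/HV = 1108 MPa = 1.108e+09 Pa.
Collected in SI base units: W = 1384 N, H = 1.108e+09 Pa, K = 1.632e-05.
Wear volume V = K·W·L/H = 1.632e-05 · 1384 · 18.00 / 1.108e+09 = 3.670e-10 m³.

value=3.670e-10 m^3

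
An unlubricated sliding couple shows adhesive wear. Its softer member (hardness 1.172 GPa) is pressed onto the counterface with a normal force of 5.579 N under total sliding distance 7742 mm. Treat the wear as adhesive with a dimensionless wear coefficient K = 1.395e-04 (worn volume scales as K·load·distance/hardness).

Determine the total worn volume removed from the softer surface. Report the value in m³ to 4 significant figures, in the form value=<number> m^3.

The intermediates are printed rounded, and the computation runs at full precision — one last rounding, at four significant figures.
The distance L = 7742 mm = 7.742 m.
Hardness H = 1.172 GPa = 1.172e+09 Pa.
As SI base values: W = 5.579 N, H = 1.172e+09 Pa, K = 1.395e-04.
Apply Archard: V = K·W·L/H = 1.395e-04 · 5.579 · 7.742 / 1.172e+09 = 5.141e-12 m³.

value=5.141e-12 m^3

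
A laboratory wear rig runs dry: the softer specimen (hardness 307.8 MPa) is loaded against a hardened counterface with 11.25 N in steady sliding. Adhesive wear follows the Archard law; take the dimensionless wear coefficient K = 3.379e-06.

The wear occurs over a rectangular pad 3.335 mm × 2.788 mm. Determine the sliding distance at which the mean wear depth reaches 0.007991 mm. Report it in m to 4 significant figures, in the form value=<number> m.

value=601.6 m

The algebra keeps full precision — the intermediates are displayed rounded — rounded just once to 4 significant digits.
Convert: Hardness H = 307.8 MPa = 3.078e+08 Pa.
Convert: Pad sides 3.335 mm × 2.788 mm = 0.003335 m × 0.002788 m. Contact area A = 0.003335 m × 0.002788 m = 9.298e-06 m².
Convert: Depth limit h_lim = 0.007991 mm = 7.991e-06 m.
As SI base values: W = 11.25 N, H = 3.078e+08 Pa, K = 3.379e-06.
Limit volume V_lim = h_lim·A = 7.991e-06 · 9.298e-06 = 7.430e-11 m³.
Sliding life L = V_lim·H/(K·W) = 7.430e-11 · 3.078e+08 / (3.379e-06 · 11.25) = 601.6 m.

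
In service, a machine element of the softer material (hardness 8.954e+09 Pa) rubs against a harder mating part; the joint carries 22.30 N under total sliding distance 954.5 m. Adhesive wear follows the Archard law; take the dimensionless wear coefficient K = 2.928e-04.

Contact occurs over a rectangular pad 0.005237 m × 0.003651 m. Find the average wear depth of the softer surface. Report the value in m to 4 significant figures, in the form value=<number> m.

Intermediates appear rounded. All arithmetic carries full precision, and one final rounding: 4 significant digits.
Convert: Contact area A = 0.005237 m × 0.003651 m = 1.912e-05 m².
Working in SI base units: W = 22.30 N, H = 8.954e+09 Pa, K = 2.928e-04.
Archard volume V = K·W·L/H = 2.928e-04 · 22.30 · 954.5 / 8.954e+09 = 6.960e-10 m³.
Mean wear depth h = V/A = 6.960e-10 / 1.912e-05 = 3.640e-05 m.

value=3.640e-05 m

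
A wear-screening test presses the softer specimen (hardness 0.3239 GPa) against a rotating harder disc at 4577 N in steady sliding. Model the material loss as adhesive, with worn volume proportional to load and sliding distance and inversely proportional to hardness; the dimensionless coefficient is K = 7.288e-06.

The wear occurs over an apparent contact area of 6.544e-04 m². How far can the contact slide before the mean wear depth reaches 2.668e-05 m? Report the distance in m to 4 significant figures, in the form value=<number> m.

The algebra maintains full precision, and the intermediates are printed rounded, and rounded just once, at 4 significant figures.
Hardness H = 0.3239 GPa = 3.239e+08 Pa.
Working in SI base units: W = 4577 N, H = 3.239e+08 Pa, K = 7.288e-06.
Limit volume V_lim = h_lim·A = 2.668e-05 · 6.544e-04 = 1.746e-08 m³.
Inverting, life L = V_lim·H/(K·W) = 1.746e-08 · 3.239e+08 / (7.288e-06 · 4577) = 169.5 m.

value=169.5 m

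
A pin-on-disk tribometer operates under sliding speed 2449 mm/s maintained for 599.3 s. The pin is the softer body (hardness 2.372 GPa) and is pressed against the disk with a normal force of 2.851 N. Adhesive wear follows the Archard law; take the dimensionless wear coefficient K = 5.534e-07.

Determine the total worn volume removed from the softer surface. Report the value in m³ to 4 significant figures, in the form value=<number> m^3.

The intermediates are shown rounded; the algebra runs at full precision; rounded just once: 4 significant figures.
Sliding speed v = 2449 mm/s = 2.449 m/s. Distance L = v·t = 2.449 m/s × 599.3 s = 1468 m.
Hardness H = 2.372 GPa = 2.372e+09 Pa.
SI base units throughout: W = 2.851 N, H = 2.372e+09 Pa, K = 5.534e-07.
Archard volume V = K·W·L/H = 5.534e-07 · 2.851 · 1468 / 2.372e+09 = 9.762e-13 m³.

value=9.762e-13 m^3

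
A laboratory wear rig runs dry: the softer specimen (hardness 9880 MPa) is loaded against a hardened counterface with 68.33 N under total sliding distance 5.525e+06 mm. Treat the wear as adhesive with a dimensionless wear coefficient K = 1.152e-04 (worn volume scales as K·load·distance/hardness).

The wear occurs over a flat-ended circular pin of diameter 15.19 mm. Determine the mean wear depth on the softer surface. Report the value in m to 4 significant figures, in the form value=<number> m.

All working math carries exact precision — shown intermediates are rounded, and a lone final rounding to four significant digits.
Distance covered L = 5.525e+06 mm = 5525 m.
Hardness H = 9880 MPa = 9.880e+09 Pa.
Pin diameter d = 15.19 mm = 0.01519 m. Contact area A = π·d²/4 = π·(0.01519 m)²/4 = 1.812e-04 m².
In SI base units: W = 68.33 N, H = 9.880e+09 Pa, K = 1.152e-04.
Archard volume V = K·W·L/H = 1.152e-04 · 68.33 · 5525 / 9.880e+09 = 4.402e-09 m³.
Wear depth h = V/A = 4.402e-09 / 1.812e-04 = 2.429e-05 m.

value=2.429e-05 m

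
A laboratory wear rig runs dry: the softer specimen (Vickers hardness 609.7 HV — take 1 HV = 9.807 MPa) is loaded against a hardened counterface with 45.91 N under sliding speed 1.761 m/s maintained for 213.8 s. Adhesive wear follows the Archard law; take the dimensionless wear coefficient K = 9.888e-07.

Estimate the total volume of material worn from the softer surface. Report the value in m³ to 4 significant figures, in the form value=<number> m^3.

value=2.858e-12 m^3

Intermediates are shown rounded, and each operation holds full precision. Rounded just once, at four significant figures.
Distance covered L = v·t = 1.761 m/s × 213.8 s = 376.5 m.
Hardness H = 609.7 HV × 9.807 MPa/HV = 5979 MPa = 5.979e+09 Pa.
Working in SI base units: W = 45.91 N, H = 5.979e+09 Pa, K = 9.888e-07.
The Archard volume V = K·W·L/H = 9.888e-07 · 45.91 · 376.5 / 5.979e+09 = 2.858e-12 m³.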